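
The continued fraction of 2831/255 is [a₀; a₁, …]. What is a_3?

4

2831 = 11·255 + 26   →  a_0 = 11
255 = 9·26 + 21   →  a_1 = 9
26 = 1·21 + 5   →  a_2 = 1
21 = 4·5 + 1   →  a_3 = 4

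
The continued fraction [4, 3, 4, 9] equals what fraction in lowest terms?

517/120

Fold from the inside: start with 9/1.
  4 + 1/9 = 37/9
  3 + 9/37 = 120/37
  4 + 37/120 = 517/120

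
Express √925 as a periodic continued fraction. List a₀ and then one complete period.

[30; 2, 2, 2, 2, 60]

a₀ = ⌊√925⌋ = 30.
With m₀=0, d₀=1 and mₖ₊₁ = dₖaₖ − mₖ, dₖ₊₁ = (n − mₖ₊₁²)/dₖ, aₖ₊₁ = ⌊(a₀+mₖ₊₁)/dₖ₊₁⌋:
  k=1: m=30, d=25, a=2
  k=2: m=20, d=21, a=2
  k=3: m=22, d=21, a=2
  k=4: m=20, d=25, a=2
  k=5: m=30, d=1, a=60
d=1 and a=2a₀=60 at k=5, so the next step gives (m, d) = (30, 25) again — its k=1 value — and the period has length 5.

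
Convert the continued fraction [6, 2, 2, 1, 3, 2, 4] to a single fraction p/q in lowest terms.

Using pₖ = aₖpₖ₋₁ + pₖ₋₂ and qₖ = aₖqₖ₋₁ + qₖ₋₂:
  k=0: a=6, p=6, q=1
  k=1: a=2, p=13, q=2
  k=2: a=2, p=32, q=5
  k=3: a=1, p=45, q=7
  k=4: a=3, p=167, q=26
  k=5: a=2, p=379, q=59
  k=6: a=4, p=1683, q=262

1683/262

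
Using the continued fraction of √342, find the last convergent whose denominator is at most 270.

√342 = [18; 2, 36, …] (period length 2).
Convergents:
  p_0/q_0 = 18/1
  p_1/q_1 = 37/2
  p_2/q_2 = 1350/73
  p_3/q_3 = 2737/148
  p_4/q_4 = 99882/5401
q_3 = 148 ≤ 270 < 5401 = q_4, so the answer is 2737/148.

2737/148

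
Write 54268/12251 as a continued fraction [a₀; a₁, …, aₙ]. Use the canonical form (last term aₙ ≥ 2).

[4; 2, 3, 18, 7, 3, 4]

54268 = 4*12251 + 5264
12251 = 2*5264 + 1723
5264 = 3*1723 + 95
1723 = 18*95 + 13
95 = 7*13 + 4
13 = 3*4 + 1
4 = 4*1 + 0  (stop)
So 54268/12251 = [4; 2, 3, 18, 7, 3, 4].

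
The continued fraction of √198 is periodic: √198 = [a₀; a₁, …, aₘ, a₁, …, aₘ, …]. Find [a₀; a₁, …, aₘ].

a₀ = ⌊√198⌋ = 14.
With m₀=0, d₀=1 and mₖ₊₁ = dₖaₖ − mₖ, dₖ₊₁ = (n − mₖ₊₁²)/dₖ, aₖ₊₁ = ⌊(a₀+mₖ₊₁)/dₖ₊₁⌋:
  k=1: m=14, d=2, a=14
  k=2: m=14, d=1, a=28
d=1 and a=2a₀=28 at k=2, so the next step gives (m, d) = (14, 2) again — its k=1 value — and the period has length 2.

[14; 14, 28]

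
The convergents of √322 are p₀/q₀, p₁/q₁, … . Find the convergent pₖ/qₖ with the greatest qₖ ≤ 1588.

11610/647

√322 = [17; 1, 16, 1, 34, …] (period length 4).
Convergents:
  p_0/q_0 = 17/1
  p_1/q_1 = 18/1
  p_2/q_2 = 305/17
  p_3/q_3 = 323/18
  p_4/q_4 = 11287/629
  p_5/q_5 = 11610/647
  p_6/q_6 = 197047/10981
q_5 = 647 ≤ 1588 < 10981 = q_6, so the answer is 11610/647.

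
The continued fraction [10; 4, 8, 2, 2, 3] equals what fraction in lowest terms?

6033/589

Fold from the inside: start with 3/1.
  2 + 1/3 = 7/3
  2 + 3/7 = 17/7
  8 + 7/17 = 143/17
  4 + 17/143 = 589/143
  10 + 143/589 = 6033/589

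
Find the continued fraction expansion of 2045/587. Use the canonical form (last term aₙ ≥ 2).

[3; 2, 14, 1, 18]

2045 = 3×587 + 284
587 = 2×284 + 19
284 = 14×19 + 18
19 = 1×18 + 1
18 = 18×1 + 0  (stop)
So 2045/587 = [3; 2, 14, 1, 18].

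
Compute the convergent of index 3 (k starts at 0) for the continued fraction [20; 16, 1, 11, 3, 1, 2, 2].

4072/203

Using pₖ = aₖpₖ₋₁ + pₖ₋₂, qₖ = aₖqₖ₋₁ + qₖ₋₂ (with p₋₁=1, p₋₂=0, q₋₁=0, q₋₂=1):
  k=0: a=20, p=20, q=1
  k=1: a=16, p=321, q=16
  k=2: a=1, p=341, q=17
  k=3: a=11, p=4072, q=203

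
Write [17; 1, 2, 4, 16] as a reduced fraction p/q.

Fold from the inside: start with 16/1.
  4 + 1/16 = 65/16
  2 + 16/65 = 146/65
  1 + 65/146 = 211/146
  17 + 146/211 = 3733/211

3733/211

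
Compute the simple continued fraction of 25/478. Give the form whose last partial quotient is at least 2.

25 = 0×478 + 25
478 = 19×25 + 3
25 = 8×3 + 1
3 = 3×1 + 0  (stop)
So 25/478 = [0; 19, 8, 3].

[0; 19, 8, 3]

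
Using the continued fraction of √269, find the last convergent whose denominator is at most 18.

82/5

√269 = [16; 2, 2, 32, …] (period length 3).
Convergents:
  p_0/q_0 = 16/1
  p_1/q_1 = 33/2
  p_2/q_2 = 82/5
  p_3/q_3 = 2657/162
q_2 = 5 ≤ 18 < 162 = q_3, so the answer is 82/5.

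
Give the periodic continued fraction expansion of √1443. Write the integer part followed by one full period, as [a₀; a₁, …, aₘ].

[37; 1, 74]

a₀ = ⌊√1443⌋ = 37.
With m₀=0, d₀=1 and mₖ₊₁ = dₖaₖ − mₖ, dₖ₊₁ = (n − mₖ₊₁²)/dₖ, aₖ₊₁ = ⌊(a₀+mₖ₊₁)/dₖ₊₁⌋:
  k=1: m=37, d=74, a=1
  k=2: m=37, d=1, a=74
d=1 and a=2a₀=74 at k=2, so the next step gives (m, d) = (37, 74) again — its k=1 value — and the period has length 2.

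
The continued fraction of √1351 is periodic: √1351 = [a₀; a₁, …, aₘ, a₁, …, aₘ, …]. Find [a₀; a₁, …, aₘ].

a₀ = ⌊√1351⌋ = 36.
With m₀=0, d₀=1 and mₖ₊₁ = dₖaₖ − mₖ, dₖ₊₁ = (n − mₖ₊₁²)/dₖ, aₖ₊₁ = ⌊(a₀+mₖ₊₁)/dₖ₊₁⌋:
  k=1: m=36, d=55, a=1
  k=2: m=19, d=18, a=3
  k=3: m=35, d=7, a=10
  k=4: m=35, d=18, a=3
  k=5: m=19, d=55, a=1
  k=6: m=36, d=1, a=72
d=1 and a=2a₀=72 at k=6, so the next step gives (m, d) = (36, 55) again — its k=1 value — and the period has length 6.

[36; 1, 3, 10, 3, 1, 72]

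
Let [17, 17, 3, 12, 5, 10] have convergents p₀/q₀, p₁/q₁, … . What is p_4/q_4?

Using pₖ = aₖpₖ₋₁ + pₖ₋₂, qₖ = aₖqₖ₋₁ + qₖ₋₂ (with p₋₁=1, p₋₂=0, q₋₁=0, q₋₂=1):
  k=0: a=17, p=17, q=1
  k=1: a=17, p=290, q=17
  k=2: a=3, p=887, q=52
  k=3: a=12, p=10934, q=641
  k=4: a=5, p=55557, q=3257

55557/3257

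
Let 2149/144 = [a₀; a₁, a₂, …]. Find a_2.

12

2149 = 14·144 + 133   →  a_0 = 14
144 = 1·133 + 11   →  a_1 = 1
133 = 12·11 + 1   →  a_2 = 12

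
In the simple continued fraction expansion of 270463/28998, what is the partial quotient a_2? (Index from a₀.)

17

270463 = 9·28998 + 9481   →  a_0 = 9
28998 = 3·9481 + 555   →  a_1 = 3
9481 = 17·555 + 46   →  a_2 = 17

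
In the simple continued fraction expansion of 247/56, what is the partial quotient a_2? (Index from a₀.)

247 = 4·56 + 23   →  a_0 = 4
56 = 2·23 + 10   →  a_1 = 2
23 = 2·10 + 3   →  a_2 = 2

2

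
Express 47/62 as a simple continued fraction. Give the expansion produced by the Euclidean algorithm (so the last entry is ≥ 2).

47 = 0×62 + 47
62 = 1×47 + 15
47 = 3×15 + 2
15 = 7×2 + 1
2 = 2×1 + 0  (stop)
So 47/62 = [0; 1, 3, 7, 2].

[0; 1, 3, 7, 2]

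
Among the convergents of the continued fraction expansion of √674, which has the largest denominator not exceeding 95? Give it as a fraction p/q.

675/26

√674 = [25; 1, 24, 1, 50, …] (period length 4).
Convergents:
  p_0/q_0 = 25/1
  p_1/q_1 = 26/1
  p_2/q_2 = 649/25
  p_3/q_3 = 675/26
  p_4/q_4 = 34399/1325
q_3 = 26 ≤ 95 < 1325 = q_4, so the answer is 675/26.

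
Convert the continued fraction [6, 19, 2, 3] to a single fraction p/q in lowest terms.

823/136

Using pₖ = aₖpₖ₋₁ + pₖ₋₂ and qₖ = aₖqₖ₋₁ + qₖ₋₂:
  k=0: a=6, p=6, q=1
  k=1: a=19, p=115, q=19
  k=2: a=2, p=236, q=39
  k=3: a=3, p=823, q=136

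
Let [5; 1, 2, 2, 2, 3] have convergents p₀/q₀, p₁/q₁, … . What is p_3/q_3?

Using pₖ = aₖpₖ₋₁ + pₖ₋₂, qₖ = aₖqₖ₋₁ + qₖ₋₂ (with p₋₁=1, p₋₂=0, q₋₁=0, q₋₂=1):
  k=0: a=5, p=5, q=1
  k=1: a=1, p=6, q=1
  k=2: a=2, p=17, q=3
  k=3: a=2, p=40, q=7

40/7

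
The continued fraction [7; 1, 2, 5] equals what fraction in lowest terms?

Using pₖ = aₖpₖ₋₁ + pₖ₋₂ and qₖ = aₖqₖ₋₁ + qₖ₋₂:
  k=0: a=7, p=7, q=1
  k=1: a=1, p=8, q=1
  k=2: a=2, p=23, q=3
  k=3: a=5, p=123, q=16

123/16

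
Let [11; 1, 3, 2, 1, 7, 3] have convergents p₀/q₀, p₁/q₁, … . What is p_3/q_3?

Using pₖ = aₖpₖ₋₁ + pₖ₋₂, qₖ = aₖqₖ₋₁ + qₖ₋₂ (with p₋₁=1, p₋₂=0, q₋₁=0, q₋₂=1):
  k=0: a=11, p=11, q=1
  k=1: a=1, p=12, q=1
  k=2: a=3, p=47, q=4
  k=3: a=2, p=106, q=9

106/9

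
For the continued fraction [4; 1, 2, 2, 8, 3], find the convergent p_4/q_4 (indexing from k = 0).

Using pₖ = aₖpₖ₋₁ + pₖ₋₂, qₖ = aₖqₖ₋₁ + qₖ₋₂ (with p₋₁=1, p₋₂=0, q₋₁=0, q₋₂=1):
  k=0: a=4, p=4, q=1
  k=1: a=1, p=5, q=1
  k=2: a=2, p=14, q=3
  k=3: a=2, p=33, q=7
  k=4: a=8, p=278, q=59

278/59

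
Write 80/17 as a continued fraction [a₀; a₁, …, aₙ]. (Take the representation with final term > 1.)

[4; 1, 2, 2, 2]

80 = 4·17 + 12
17 = 1·12 + 5
12 = 2·5 + 2
5 = 2·2 + 1
2 = 2·1 + 0  (stop)
So 80/17 = [4; 1, 2, 2, 2].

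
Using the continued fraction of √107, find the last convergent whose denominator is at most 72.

√107 = [10; 2, 1, 9, 1, 2, 20, …] (period length 6).
Convergents:
  p_0/q_0 = 10/1
  p_1/q_1 = 21/2
  p_2/q_2 = 31/3
  p_3/q_3 = 300/29
  p_4/q_4 = 331/32
  p_5/q_5 = 962/93
q_4 = 32 ≤ 72 < 93 = q_5, so the answer is 331/32.

331/32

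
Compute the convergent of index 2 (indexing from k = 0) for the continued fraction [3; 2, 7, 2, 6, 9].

52/15

Using pₖ = aₖpₖ₋₁ + pₖ₋₂, qₖ = aₖqₖ₋₁ + qₖ₋₂ (with p₋₁=1, p₋₂=0, q₋₁=0, q₋₂=1):
  k=0: a=3, p=3, q=1
  k=1: a=2, p=7, q=2
  k=2: a=7, p=52, q=15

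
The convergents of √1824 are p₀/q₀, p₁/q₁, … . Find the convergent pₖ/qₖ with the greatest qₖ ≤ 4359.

√1824 = [42; 1, 2, 2, 2, 1, 84, …] (period length 6).
Convergents:
  p_0/q_0 = 42/1
  p_1/q_1 = 43/1
  p_2/q_2 = 128/3
  p_3/q_3 = 299/7
  p_4/q_4 = 726/17
  p_5/q_5 = 1025/24
  p_6/q_6 = 86826/2033
  p_7/q_7 = 87851/2057
  p_8/q_8 = 262528/6147
q_7 = 2057 ≤ 4359 < 6147 = q_8, so the answer is 87851/2057.

87851/2057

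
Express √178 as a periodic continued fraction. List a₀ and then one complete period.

[13; 2, 1, 12, 1, 2, 26]

a₀ = ⌊√178⌋ = 13.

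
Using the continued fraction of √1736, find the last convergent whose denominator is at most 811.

√1736 = [41; 1, 1, 1, 82, …] (period length 4).
Convergents:
  p_0/q_0 = 41/1
  p_1/q_1 = 42/1
  p_2/q_2 = 83/2
  p_3/q_3 = 125/3
  p_4/q_4 = 10333/248
  p_5/q_5 = 10458/251
  p_6/q_6 = 20791/499
  p_7/q_7 = 31249/750
  p_8/q_8 = 2583209/61999
q_7 = 750 ≤ 811 < 61999 = q_8, so the answer is 31249/750.

31249/750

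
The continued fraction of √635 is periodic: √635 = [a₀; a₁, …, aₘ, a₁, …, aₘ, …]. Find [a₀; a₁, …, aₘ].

a₀ = ⌊√635⌋ = 25.
With m₀=0, d₀=1 and mₖ₊₁ = dₖaₖ − mₖ, dₖ₊₁ = (n − mₖ₊₁²)/dₖ, aₖ₊₁ = ⌊(a₀+mₖ₊₁)/dₖ₊₁⌋:
  k=1: m=25, d=10, a=5
  k=2: m=25, d=1, a=50
d=1 and a=2a₀=50 at k=2, so the next step gives (m, d) = (25, 10) again — its k=1 value — and the period has length 2.

[25; 5, 50]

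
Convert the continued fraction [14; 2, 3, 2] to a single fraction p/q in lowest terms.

231/16

Using pₖ = aₖpₖ₋₁ + pₖ₋₂ and qₖ = aₖqₖ₋₁ + qₖ₋₂:
  k=0: a=14, p=14, q=1
  k=1: a=2, p=29, q=2
  k=2: a=3, p=101, q=7
  k=3: a=2, p=231, q=16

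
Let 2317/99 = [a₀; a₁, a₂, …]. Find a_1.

2

2317 = 23·99 + 40   →  a_0 = 23
99 = 2·40 + 19   →  a_1 = 2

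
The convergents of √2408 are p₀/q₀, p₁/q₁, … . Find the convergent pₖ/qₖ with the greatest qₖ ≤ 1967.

67375/1373

√2408 = [49; 14, 98, …] (period length 2).
Convergents:
  p_0/q_0 = 49/1
  p_1/q_1 = 687/14
  p_2/q_2 = 67375/1373
  p_3/q_3 = 943937/19236
q_2 = 1373 ≤ 1967 < 19236 = q_3, so the answer is 67375/1373.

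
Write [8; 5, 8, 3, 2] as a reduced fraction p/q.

2434/297

Using pₖ = aₖpₖ₋₁ + pₖ₋₂ and qₖ = aₖqₖ₋₁ + qₖ₋₂:
  k=0: a=8, p=8, q=1
  k=1: a=5, p=41, q=5
  k=2: a=8, p=336, q=41
  k=3: a=3, p=1049, q=128
  k=4: a=2, p=2434, q=297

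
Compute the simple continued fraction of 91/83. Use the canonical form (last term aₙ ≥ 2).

91 = 1×83 + 8
83 = 10×8 + 3
8 = 2×3 + 2
3 = 1×2 + 1
2 = 2×1 + 0  (stop)
So 91/83 = [1; 10, 2, 1, 2].

[1; 10, 2, 1, 2]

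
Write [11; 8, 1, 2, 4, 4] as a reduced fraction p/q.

Using pₖ = aₖpₖ₋₁ + pₖ₋₂ and qₖ = aₖqₖ₋₁ + qₖ₋₂:
  k=0: a=11, p=11, q=1
  k=1: a=8, p=89, q=8
  k=2: a=1, p=100, q=9
  k=3: a=2, p=289, q=26
  k=4: a=4, p=1256, q=113
  k=5: a=4, p=5313, q=478

5313/478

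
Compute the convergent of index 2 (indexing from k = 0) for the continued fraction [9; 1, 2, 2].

Using pₖ = aₖpₖ₋₁ + pₖ₋₂, qₖ = aₖqₖ₋₁ + qₖ₋₂ (with p₋₁=1, p₋₂=0, q₋₁=0, q₋₂=1):
  k=0: a=9, p=9, q=1
  k=1: a=1, p=10, q=1
  k=2: a=2, p=29, q=3

29/3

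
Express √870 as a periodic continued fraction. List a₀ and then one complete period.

a₀ = ⌊√870⌋ = 29.
With m₀=0, d₀=1 and mₖ₊₁ = dₖaₖ − mₖ, dₖ₊₁ = (n − mₖ₊₁²)/dₖ, aₖ₊₁ = ⌊(a₀+mₖ₊₁)/dₖ₊₁⌋:
  k=1: m=29, d=29, a=2
  k=2: m=29, d=1, a=58
d=1 and a=2a₀=58 at k=2, so the next step gives (m, d) = (29, 29) again — its k=1 value — and the period has length 2.

[29; 2, 58]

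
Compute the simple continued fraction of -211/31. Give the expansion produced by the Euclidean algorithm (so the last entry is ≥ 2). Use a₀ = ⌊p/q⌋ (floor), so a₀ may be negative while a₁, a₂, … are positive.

[-7; 5, 6]

-211 = -7*31 + 6
31 = 5*6 + 1
6 = 6*1 + 0  (stop)
So -211/31 = [-7; 5, 6].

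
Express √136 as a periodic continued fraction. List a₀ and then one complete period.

a₀ = ⌊√136⌋ = 11.

[11; 1, 1, 1, 22]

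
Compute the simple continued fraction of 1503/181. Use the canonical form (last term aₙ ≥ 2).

[8; 3, 3, 2, 3, 2]

1503 = 8×181 + 55
181 = 3×55 + 16
55 = 3×16 + 7
16 = 2×7 + 2
7 = 3×2 + 1
2 = 2×1 + 0  (stop)
So 1503/181 = [8; 3, 3, 2, 3, 2].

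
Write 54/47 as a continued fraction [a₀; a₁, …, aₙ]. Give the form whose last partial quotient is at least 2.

[1; 6, 1, 2, 2]

54 = 1×47 + 7
47 = 6×7 + 5
7 = 1×5 + 2
5 = 2×2 + 1
2 = 2×1 + 0  (stop)
So 54/47 = [1; 6, 1, 2, 2].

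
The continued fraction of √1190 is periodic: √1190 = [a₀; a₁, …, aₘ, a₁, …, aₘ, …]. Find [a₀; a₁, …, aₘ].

a₀ = ⌊√1190⌋ = 34.
With m₀=0, d₀=1 and mₖ₊₁ = dₖaₖ − mₖ, dₖ₊₁ = (n − mₖ₊₁²)/dₖ, aₖ₊₁ = ⌊(a₀+mₖ₊₁)/dₖ₊₁⌋:
  k=1: m=34, d=34, a=2
  k=2: m=34, d=1, a=68
d=1 and a=2a₀=68 at k=2, so the next step gives (m, d) = (34, 34) again — its k=1 value — and the period has length 2.

[34; 2, 68]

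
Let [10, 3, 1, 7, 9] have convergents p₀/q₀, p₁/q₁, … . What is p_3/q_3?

318/31

Using pₖ = aₖpₖ₋₁ + pₖ₋₂, qₖ = aₖqₖ₋₁ + qₖ₋₂ (with p₋₁=1, p₋₂=0, q₋₁=0, q₋₂=1):
  k=0: a=10, p=10, q=1
  k=1: a=3, p=31, q=3
  k=2: a=1, p=41, q=4
  k=3: a=7, p=318, q=31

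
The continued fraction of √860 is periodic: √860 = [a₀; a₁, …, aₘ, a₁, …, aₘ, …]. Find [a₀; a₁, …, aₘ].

a₀ = ⌊√860⌋ = 29.
With m₀=0, d₀=1 and mₖ₊₁ = dₖaₖ − mₖ, dₖ₊₁ = (n − mₖ₊₁²)/dₖ, aₖ₊₁ = ⌊(a₀+mₖ₊₁)/dₖ₊₁⌋:
  k=1: m=29, d=19, a=3
  k=2: m=28, d=4, a=14
  k=3: m=28, d=19, a=3
  k=4: m=29, d=1, a=58
d=1 and a=2a₀=58 at k=4, so the next step gives (m, d) = (29, 19) again — its k=1 value — and the period has length 4.

[29; 3, 14, 3, 58]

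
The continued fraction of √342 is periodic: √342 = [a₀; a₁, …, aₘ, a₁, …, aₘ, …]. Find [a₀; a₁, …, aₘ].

[18; 2, 36]

a₀ = ⌊√342⌋ = 18.
With m₀=0, d₀=1 and mₖ₊₁ = dₖaₖ − mₖ, dₖ₊₁ = (n − mₖ₊₁²)/dₖ, aₖ₊₁ = ⌊(a₀+mₖ₊₁)/dₖ₊₁⌋:
  k=1: m=18, d=18, a=2
  k=2: m=18, d=1, a=36
d=1 and a=2a₀=36 at k=2, so the next step gives (m, d) = (18, 18) again — its k=1 value — and the period has length 2.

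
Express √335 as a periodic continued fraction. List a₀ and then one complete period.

a₀ = ⌊√335⌋ = 18.
With m₀=0, d₀=1 and mₖ₊₁ = dₖaₖ − mₖ, dₖ₊₁ = (n − mₖ₊₁²)/dₖ, aₖ₊₁ = ⌊(a₀+mₖ₊₁)/dₖ₊₁⌋:
  k=1: m=18, d=11, a=3
  k=2: m=15, d=10, a=3
  k=3: m=15, d=11, a=3
  k=4: m=18, d=1, a=36
d=1 and a=2a₀=36 at k=4, so the next step gives (m, d) = (18, 11) again — its k=1 value — and the period has length 4.

[18; 3, 3, 3, 36]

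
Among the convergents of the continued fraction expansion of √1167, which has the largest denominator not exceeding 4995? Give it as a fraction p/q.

√1167 = [34; 6, 5, 11, 5, 6, 68, …] (period length 6).
Convergents:
  p_0/q_0 = 34/1
  p_1/q_1 = 205/6
  p_2/q_2 = 1059/31
  p_3/q_3 = 11854/347
  p_4/q_4 = 60329/1766
  p_5/q_5 = 373828/10943
q_4 = 1766 ≤ 4995 < 10943 = q_5, so the answer is 60329/1766.

60329/1766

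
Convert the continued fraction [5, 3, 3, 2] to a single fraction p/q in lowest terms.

Using pₖ = aₖpₖ₋₁ + pₖ₋₂ and qₖ = aₖqₖ₋₁ + qₖ₋₂:
  k=0: a=5, p=5, q=1
  k=1: a=3, p=16, q=3
  k=2: a=3, p=53, q=10
  k=3: a=2, p=122, q=23

122/23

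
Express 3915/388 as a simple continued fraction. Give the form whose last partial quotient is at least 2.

3915 = 10*388 + 35
388 = 11*35 + 3
35 = 11*3 + 2
3 = 1*2 + 1
2 = 2*1 + 0  (stop)
So 3915/388 = [10; 11, 11, 1, 2].

[10; 11, 11, 1, 2]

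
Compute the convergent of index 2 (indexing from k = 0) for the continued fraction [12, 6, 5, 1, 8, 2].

377/31

Using pₖ = aₖpₖ₋₁ + pₖ₋₂, qₖ = aₖqₖ₋₁ + qₖ₋₂ (with p₋₁=1, p₋₂=0, q₋₁=0, q₋₂=1):
  k=0: a=12, p=12, q=1
  k=1: a=6, p=73, q=6
  k=2: a=5, p=377, q=31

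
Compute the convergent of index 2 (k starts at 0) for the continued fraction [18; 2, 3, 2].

129/7

Using pₖ = aₖpₖ₋₁ + pₖ₋₂, qₖ = aₖqₖ₋₁ + qₖ₋₂ (with p₋₁=1, p₋₂=0, q₋₁=0, q₋₂=1):
  k=0: a=18, p=18, q=1
  k=1: a=2, p=37, q=2
  k=2: a=3, p=129, q=7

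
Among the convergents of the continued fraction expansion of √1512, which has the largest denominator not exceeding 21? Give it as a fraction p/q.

√1512 = [38; 1, 7, 1, 1, 1, 7, 1, 76, …] (period length 8).
Convergents:
  p_0/q_0 = 38/1
  p_1/q_1 = 39/1
  p_2/q_2 = 311/8
  p_3/q_3 = 350/9
  p_4/q_4 = 661/17
  p_5/q_5 = 1011/26
q_4 = 17 ≤ 21 < 26 = q_5, so the answer is 661/17.

661/17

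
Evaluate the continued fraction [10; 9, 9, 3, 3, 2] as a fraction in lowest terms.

Using pₖ = aₖpₖ₋₁ + pₖ₋₂ and qₖ = aₖqₖ₋₁ + qₖ₋₂:
  k=0: a=10, p=10, q=1
  k=1: a=9, p=91, q=9
  k=2: a=9, p=829, q=82
  k=3: a=3, p=2578, q=255
  k=4: a=3, p=8563, q=847
  k=5: a=2, p=19704, q=1949

19704/1949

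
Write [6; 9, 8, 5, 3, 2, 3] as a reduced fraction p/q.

57962/9487

Using pₖ = aₖpₖ₋₁ + pₖ₋₂ and qₖ = aₖqₖ₋₁ + qₖ₋₂:
  k=0: a=6, p=6, q=1
  k=1: a=9, p=55, q=9
  k=2: a=8, p=446, q=73
  k=3: a=5, p=2285, q=374
  k=4: a=3, p=7301, q=1195
  k=5: a=2, p=16887, q=2764
  k=6: a=3, p=57962, q=9487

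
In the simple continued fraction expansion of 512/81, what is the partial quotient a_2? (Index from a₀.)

512 = 6·81 + 26   →  a_0 = 6
81 = 3·26 + 3   →  a_1 = 3
26 = 8·3 + 2   →  a_2 = 8

8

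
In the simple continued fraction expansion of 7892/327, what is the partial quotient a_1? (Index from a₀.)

7

7892 = 24·327 + 44   →  a_0 = 24
327 = 7·44 + 19   →  a_1 = 7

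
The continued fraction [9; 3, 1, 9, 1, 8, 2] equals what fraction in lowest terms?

Fold from the inside: start with 2/1.
  8 + 1/2 = 17/2
  1 + 2/17 = 19/17
  9 + 17/19 = 188/19
  1 + 19/188 = 207/188
  3 + 188/207 = 809/207
  9 + 207/809 = 7488/809

7488/809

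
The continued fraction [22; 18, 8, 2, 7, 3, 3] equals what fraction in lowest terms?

Fold from the inside: start with 3/1.
  3 + 1/3 = 10/3
  7 + 3/10 = 73/10
  2 + 10/73 = 156/73
  8 + 73/156 = 1321/156
  18 + 156/1321 = 23934/1321
  22 + 1321/23934 = 527869/23934

527869/23934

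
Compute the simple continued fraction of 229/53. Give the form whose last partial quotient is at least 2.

[4; 3, 8, 2]

229 = 4×53 + 17
53 = 3×17 + 2
17 = 8×2 + 1
2 = 2×1 + 0  (stop)
So 229/53 = [4; 3, 8, 2].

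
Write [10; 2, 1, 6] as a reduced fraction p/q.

Using pₖ = aₖpₖ₋₁ + pₖ₋₂ and qₖ = aₖqₖ₋₁ + qₖ₋₂:
  k=0: a=10, p=10, q=1
  k=1: a=2, p=21, q=2
  k=2: a=1, p=31, q=3
  k=3: a=6, p=207, q=20

207/20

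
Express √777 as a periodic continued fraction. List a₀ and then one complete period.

[27; 1, 6, 1, 54]

a₀ = ⌊√777⌋ = 27.
With m₀=0, d₀=1 and mₖ₊₁ = dₖaₖ − mₖ, dₖ₊₁ = (n − mₖ₊₁²)/dₖ, aₖ₊₁ = ⌊(a₀+mₖ₊₁)/dₖ₊₁⌋:
  k=1: m=27, d=48, a=1
  k=2: m=21, d=7, a=6
  k=3: m=21, d=48, a=1
  k=4: m=27, d=1, a=54
d=1 and a=2a₀=54 at k=4, so the next step gives (m, d) = (27, 48) again — its k=1 value — and the period has length 4.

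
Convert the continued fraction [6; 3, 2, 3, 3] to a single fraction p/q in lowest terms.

Fold from the inside: start with 3/1.
  3 + 1/3 = 10/3
  2 + 3/10 = 23/10
  3 + 10/23 = 79/23
  6 + 23/79 = 497/79

497/79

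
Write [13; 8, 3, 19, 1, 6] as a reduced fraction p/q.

Using pₖ = aₖpₖ₋₁ + pₖ₋₂ and qₖ = aₖqₖ₋₁ + qₖ₋₂:
  k=0: a=13, p=13, q=1
  k=1: a=8, p=105, q=8
  k=2: a=3, p=328, q=25
  k=3: a=19, p=6337, q=483
  k=4: a=1, p=6665, q=508
  k=5: a=6, p=46327, q=3531

46327/3531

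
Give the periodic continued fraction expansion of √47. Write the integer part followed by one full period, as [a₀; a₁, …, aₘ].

[6; 1, 5, 1, 12]

a₀ = ⌊√47⌋ = 6.
With m₀=0, d₀=1 and mₖ₊₁ = dₖaₖ − mₖ, dₖ₊₁ = (n − mₖ₊₁²)/dₖ, aₖ₊₁ = ⌊(a₀+mₖ₊₁)/dₖ₊₁⌋:
  k=1: m=6, d=11, a=1
  k=2: m=5, d=2, a=5
  k=3: m=5, d=11, a=1
  k=4: m=6, d=1, a=12
d=1 and a=2a₀=12 at k=4, so the next step gives (m, d) = (6, 11) again — its k=1 value — and the period has length 4.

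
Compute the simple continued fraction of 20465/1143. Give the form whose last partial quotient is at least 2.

20465 = 17×1143 + 1034
1143 = 1×1034 + 109
1034 = 9×109 + 53
109 = 2×53 + 3
53 = 17×3 + 2
3 = 1×2 + 1
2 = 2×1 + 0  (stop)
So 20465/1143 = [17; 1, 9, 2, 17, 1, 2].

[17; 1, 9, 2, 17, 1, 2]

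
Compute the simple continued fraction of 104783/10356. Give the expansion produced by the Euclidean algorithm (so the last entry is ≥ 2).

[10; 8, 2, 7, 4, 6, 3]

104783 = 10*10356 + 1223
10356 = 8*1223 + 572
1223 = 2*572 + 79
572 = 7*79 + 19
79 = 4*19 + 3
19 = 6*3 + 1
3 = 3*1 + 0  (stop)
So 104783/10356 = [10; 8, 2, 7, 4, 6, 3].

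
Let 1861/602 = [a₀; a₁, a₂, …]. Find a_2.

1

1861 = 3·602 + 55   →  a_0 = 3
602 = 10·55 + 52   →  a_1 = 10
55 = 1·52 + 3   →  a_2 = 1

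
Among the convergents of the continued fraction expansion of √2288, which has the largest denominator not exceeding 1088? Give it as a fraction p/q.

27504/575

√2288 = [47; 1, 4, 1, 94, …] (period length 4).
Convergents:
  p_0/q_0 = 47/1
  p_1/q_1 = 48/1
  p_2/q_2 = 239/5
  p_3/q_3 = 287/6
  p_4/q_4 = 27217/569
  p_5/q_5 = 27504/575
  p_6/q_6 = 137233/2869
q_5 = 575 ≤ 1088 < 2869 = q_6, so the answer is 27504/575.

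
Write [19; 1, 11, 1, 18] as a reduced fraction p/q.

4901/246

Fold from the inside: start with 18/1.
  1 + 1/18 = 19/18
  11 + 18/19 = 227/19
  1 + 19/227 = 246/227
  19 + 227/246 = 4901/246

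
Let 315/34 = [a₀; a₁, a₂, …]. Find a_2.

315 = 9·34 + 9   →  a_0 = 9
34 = 3·9 + 7   →  a_1 = 3
9 = 1·7 + 2   →  a_2 = 1

1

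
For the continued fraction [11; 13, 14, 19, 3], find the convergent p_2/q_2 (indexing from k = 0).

Using pₖ = aₖpₖ₋₁ + pₖ₋₂, qₖ = aₖqₖ₋₁ + qₖ₋₂ (with p₋₁=1, p₋₂=0, q₋₁=0, q₋₂=1):
  k=0: a=11, p=11, q=1
  k=1: a=13, p=144, q=13
  k=2: a=14, p=2027, q=183

2027/183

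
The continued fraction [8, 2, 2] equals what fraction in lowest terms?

Fold from the inside: start with 2/1.
  2 + 1/2 = 5/2
  8 + 2/5 = 42/5

42/5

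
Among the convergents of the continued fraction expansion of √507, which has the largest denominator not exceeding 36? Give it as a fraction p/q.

698/31

√507 = [22; 1, 1, 14, 1, 1, 44, …] (period length 6).
Convergents:
  p_0/q_0 = 22/1
  p_1/q_1 = 23/1
  p_2/q_2 = 45/2
  p_3/q_3 = 653/29
  p_4/q_4 = 698/31
  p_5/q_5 = 1351/60
q_4 = 31 ≤ 36 < 60 = q_5, so the answer is 698/31.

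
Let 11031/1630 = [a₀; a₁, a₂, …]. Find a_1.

1

11031 = 6·1630 + 1251   →  a_0 = 6
1630 = 1·1251 + 379   →  a_1 = 1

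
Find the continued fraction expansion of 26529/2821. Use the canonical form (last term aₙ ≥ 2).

26529 = 9·2821 + 1140
2821 = 2·1140 + 541
1140 = 2·541 + 58
541 = 9·58 + 19
58 = 3·19 + 1
19 = 19·1 + 0  (stop)
So 26529/2821 = [9; 2, 2, 9, 3, 19].

[9; 2, 2, 9, 3, 19]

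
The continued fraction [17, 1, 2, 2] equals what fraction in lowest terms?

Using pₖ = aₖpₖ₋₁ + pₖ₋₂ and qₖ = aₖqₖ₋₁ + qₖ₋₂:
  k=0: a=17, p=17, q=1
  k=1: a=1, p=18, q=1
  k=2: a=2, p=53, q=3
  k=3: a=2, p=124, q=7

124/7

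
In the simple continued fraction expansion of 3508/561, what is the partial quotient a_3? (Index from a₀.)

3508 = 6·561 + 142   →  a_0 = 6
561 = 3·142 + 135   →  a_1 = 3
142 = 1·135 + 7   →  a_2 = 1
135 = 19·7 + 2   →  a_3 = 19

19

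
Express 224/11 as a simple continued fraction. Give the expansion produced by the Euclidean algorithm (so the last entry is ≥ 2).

224 = 20*11 + 4
11 = 2*4 + 3
4 = 1*3 + 1
3 = 3*1 + 0  (stop)
So 224/11 = [20; 2, 1, 3].

[20; 2, 1, 3]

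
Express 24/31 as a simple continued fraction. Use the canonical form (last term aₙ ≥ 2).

24 = 0·31 + 24
31 = 1·24 + 7
24 = 3·7 + 3
7 = 2·3 + 1
3 = 3·1 + 0  (stop)
So 24/31 = [0; 1, 3, 2, 3].

[0; 1, 3, 2, 3]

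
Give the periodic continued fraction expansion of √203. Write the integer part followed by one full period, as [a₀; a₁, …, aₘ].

a₀ = ⌊√203⌋ = 14.
With m₀=0, d₀=1 and mₖ₊₁ = dₖaₖ − mₖ, dₖ₊₁ = (n − mₖ₊₁²)/dₖ, aₖ₊₁ = ⌊(a₀+mₖ₊₁)/dₖ₊₁⌋:
  k=1: m=14, d=7, a=4
  k=2: m=14, d=1, a=28
d=1 and a=2a₀=28 at k=2, so the next step gives (m, d) = (14, 7) again — its k=1 value — and the period has length 2.

[14; 4, 28]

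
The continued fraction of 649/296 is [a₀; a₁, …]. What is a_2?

5

649 = 2·296 + 57   →  a_0 = 2
296 = 5·57 + 11   →  a_1 = 5
57 = 5·11 + 2   →  a_2 = 5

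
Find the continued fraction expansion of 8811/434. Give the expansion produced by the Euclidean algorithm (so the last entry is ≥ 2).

[20; 3, 3, 5, 8]

8811 = 20*434 + 131
434 = 3*131 + 41
131 = 3*41 + 8
41 = 5*8 + 1
8 = 8*1 + 0  (stop)
So 8811/434 = [20; 3, 3, 5, 8].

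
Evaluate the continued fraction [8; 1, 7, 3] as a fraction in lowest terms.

Fold from the inside: start with 3/1.
  7 + 1/3 = 22/3
  1 + 3/22 = 25/22
  8 + 22/25 = 222/25

222/25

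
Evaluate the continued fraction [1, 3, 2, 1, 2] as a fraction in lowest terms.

Fold from the inside: start with 2/1.
  1 + 1/2 = 3/2
  2 + 2/3 = 8/3
  3 + 3/8 = 27/8
  1 + 8/27 = 35/27

35/27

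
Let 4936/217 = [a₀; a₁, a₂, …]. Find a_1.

1

4936 = 22·217 + 162   →  a_0 = 22
217 = 1·162 + 55   →  a_1 = 1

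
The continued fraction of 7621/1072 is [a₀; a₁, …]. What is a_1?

7621 = 7·1072 + 117   →  a_0 = 7
1072 = 9·117 + 19   →  a_1 = 9

9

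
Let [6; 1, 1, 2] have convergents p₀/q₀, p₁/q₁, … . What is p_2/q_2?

Using pₖ = aₖpₖ₋₁ + pₖ₋₂, qₖ = aₖqₖ₋₁ + qₖ₋₂ (with p₋₁=1, p₋₂=0, q₋₁=0, q₋₂=1):
  k=0: a=6, p=6, q=1
  k=1: a=1, p=7, q=1
  k=2: a=1, p=13, q=2

13/2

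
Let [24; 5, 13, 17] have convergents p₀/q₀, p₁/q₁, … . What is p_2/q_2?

1597/66

Using pₖ = aₖpₖ₋₁ + pₖ₋₂, qₖ = aₖqₖ₋₁ + qₖ₋₂ (with p₋₁=1, p₋₂=0, q₋₁=0, q₋₂=1):
  k=0: a=24, p=24, q=1
  k=1: a=5, p=121, q=5
  k=2: a=13, p=1597, q=66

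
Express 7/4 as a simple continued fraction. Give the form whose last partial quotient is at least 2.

7 = 1×4 + 3
4 = 1×3 + 1
3 = 3×1 + 0  (stop)
So 7/4 = [1; 1, 3].

[1; 1, 3]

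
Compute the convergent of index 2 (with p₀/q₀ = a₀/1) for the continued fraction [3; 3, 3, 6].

Using pₖ = aₖpₖ₋₁ + pₖ₋₂, qₖ = aₖqₖ₋₁ + qₖ₋₂ (with p₋₁=1, p₋₂=0, q₋₁=0, q₋₂=1):
  k=0: a=3, p=3, q=1
  k=1: a=3, p=10, q=3
  k=2: a=3, p=33, q=10

33/10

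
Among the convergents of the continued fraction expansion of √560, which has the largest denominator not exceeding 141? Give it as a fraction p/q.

√560 = [23; 1, 1, 1, 46, …] (period length 4).
Convergents:
  p_0/q_0 = 23/1
  p_1/q_1 = 24/1
  p_2/q_2 = 47/2
  p_3/q_3 = 71/3
  p_4/q_4 = 3313/140
  p_5/q_5 = 3384/143
q_4 = 140 ≤ 141 < 143 = q_5, so the answer is 3313/140.

3313/140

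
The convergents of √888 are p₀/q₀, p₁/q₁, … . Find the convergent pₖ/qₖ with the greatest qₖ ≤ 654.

8910/299

√888 = [29; 1, 3, 1, 58, …] (period length 4).
Convergents:
  p_0/q_0 = 29/1
  p_1/q_1 = 30/1
  p_2/q_2 = 119/4
  p_3/q_3 = 149/5
  p_4/q_4 = 8761/294
  p_5/q_5 = 8910/299
  p_6/q_6 = 35491/1191
q_5 = 299 ≤ 654 < 1191 = q_6, so the answer is 8910/299.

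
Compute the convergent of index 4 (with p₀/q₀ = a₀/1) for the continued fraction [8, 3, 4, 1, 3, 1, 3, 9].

507/61

Using pₖ = aₖpₖ₋₁ + pₖ₋₂, qₖ = aₖqₖ₋₁ + qₖ₋₂ (with p₋₁=1, p₋₂=0, q₋₁=0, q₋₂=1):
  k=0: a=8, p=8, q=1
  k=1: a=3, p=25, q=3
  k=2: a=4, p=108, q=13
  k=3: a=1, p=133, q=16
  k=4: a=3, p=507, q=61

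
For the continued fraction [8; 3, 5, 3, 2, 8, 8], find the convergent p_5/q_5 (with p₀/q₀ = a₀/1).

8272/995

Using pₖ = aₖpₖ₋₁ + pₖ₋₂, qₖ = aₖqₖ₋₁ + qₖ₋₂ (with p₋₁=1, p₋₂=0, q₋₁=0, q₋₂=1):
  k=0: a=8, p=8, q=1
  k=1: a=3, p=25, q=3
  k=2: a=5, p=133, q=16
  k=3: a=3, p=424, q=51
  k=4: a=2, p=981, q=118
  k=5: a=8, p=8272, q=995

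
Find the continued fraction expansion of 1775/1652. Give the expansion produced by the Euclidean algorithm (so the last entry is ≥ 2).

1775 = 1×1652 + 123
1652 = 13×123 + 53
123 = 2×53 + 17
53 = 3×17 + 2
17 = 8×2 + 1
2 = 2×1 + 0  (stop)
So 1775/1652 = [1; 13, 2, 3, 8, 2].

[1; 13, 2, 3, 8, 2]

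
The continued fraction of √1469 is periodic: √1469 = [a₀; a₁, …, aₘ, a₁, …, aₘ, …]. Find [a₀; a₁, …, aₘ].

[38; 3, 18, 1, 4, 1, 18, 3, 76]

a₀ = ⌊√1469⌋ = 38.
With m₀=0, d₀=1 and mₖ₊₁ = dₖaₖ − mₖ, dₖ₊₁ = (n − mₖ₊₁²)/dₖ, aₖ₊₁ = ⌊(a₀+mₖ₊₁)/dₖ₊₁⌋:
  k=1: m=38, d=25, a=3
  k=2: m=37, d=4, a=18
  k=3: m=35, d=61, a=1
  k=4: m=26, d=13, a=4
  k=5: m=26, d=61, a=1
  k=6: m=35, d=4, a=18
  k=7: m=37, d=25, a=3
  k=8: m=38, d=1, a=76
d=1 and a=2a₀=76 at k=8, so the next step gives (m, d) = (38, 25) again — its k=1 value — and the period has length 8.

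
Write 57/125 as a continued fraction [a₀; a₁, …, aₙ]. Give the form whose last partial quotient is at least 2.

57 = 0·125 + 57
125 = 2·57 + 11
57 = 5·11 + 2
11 = 5·2 + 1
2 = 2·1 + 0  (stop)
So 57/125 = [0; 2, 5, 5, 2].

[0; 2, 5, 5, 2]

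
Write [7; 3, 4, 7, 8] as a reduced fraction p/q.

Fold from the inside: start with 8/1.
  7 + 1/8 = 57/8
  4 + 8/57 = 236/57
  3 + 57/236 = 765/236
  7 + 236/765 = 5591/765

5591/765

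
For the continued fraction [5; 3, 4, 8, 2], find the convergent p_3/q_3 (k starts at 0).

Using pₖ = aₖpₖ₋₁ + pₖ₋₂, qₖ = aₖqₖ₋₁ + qₖ₋₂ (with p₋₁=1, p₋₂=0, q₋₁=0, q₋₂=1):
  k=0: a=5, p=5, q=1
  k=1: a=3, p=16, q=3
  k=2: a=4, p=69, q=13
  k=3: a=8, p=568, q=107

568/107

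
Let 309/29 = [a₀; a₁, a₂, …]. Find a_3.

1

309 = 10·29 + 19   →  a_0 = 10
29 = 1·19 + 10   →  a_1 = 1
19 = 1·10 + 9   →  a_2 = 1
10 = 1·9 + 1   →  a_3 = 1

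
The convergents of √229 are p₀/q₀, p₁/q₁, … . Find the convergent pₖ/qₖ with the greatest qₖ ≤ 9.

121/8

√229 = [15; 7, 1, 1, 7, 30, …] (period length 5).
Convergents:
  p_0/q_0 = 15/1
  p_1/q_1 = 106/7
  p_2/q_2 = 121/8
  p_3/q_3 = 227/15
q_2 = 8 ≤ 9 < 15 = q_3, so the answer is 121/8.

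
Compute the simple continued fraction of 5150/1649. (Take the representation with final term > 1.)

[3; 8, 8, 8, 3]

5150 = 3×1649 + 203
1649 = 8×203 + 25
203 = 8×25 + 3
25 = 8×3 + 1
3 = 3×1 + 0  (stop)
So 5150/1649 = [3; 8, 8, 8, 3].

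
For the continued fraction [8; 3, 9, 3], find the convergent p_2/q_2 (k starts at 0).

233/28

Using pₖ = aₖpₖ₋₁ + pₖ₋₂, qₖ = aₖqₖ₋₁ + qₖ₋₂ (with p₋₁=1, p₋₂=0, q₋₁=0, q₋₂=1):
  k=0: a=8, p=8, q=1
  k=1: a=3, p=25, q=3
  k=2: a=9, p=233, q=28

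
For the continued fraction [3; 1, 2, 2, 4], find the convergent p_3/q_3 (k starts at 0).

26/7

Using pₖ = aₖpₖ₋₁ + pₖ₋₂, qₖ = aₖqₖ₋₁ + qₖ₋₂ (with p₋₁=1, p₋₂=0, q₋₁=0, q₋₂=1):
  k=0: a=3, p=3, q=1
  k=1: a=1, p=4, q=1
  k=2: a=2, p=11, q=3
  k=3: a=2, p=26, q=7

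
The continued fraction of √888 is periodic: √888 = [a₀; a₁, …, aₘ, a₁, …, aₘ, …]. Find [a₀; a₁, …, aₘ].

[29; 1, 3, 1, 58]

a₀ = ⌊√888⌋ = 29.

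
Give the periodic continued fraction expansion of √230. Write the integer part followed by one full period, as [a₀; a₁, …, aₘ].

a₀ = ⌊√230⌋ = 15.

[15; 6, 30]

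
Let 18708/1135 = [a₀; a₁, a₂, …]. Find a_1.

18708 = 16·1135 + 548   →  a_0 = 16
1135 = 2·548 + 39   →  a_1 = 2

2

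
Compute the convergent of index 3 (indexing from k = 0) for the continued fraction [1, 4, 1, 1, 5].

Using pₖ = aₖpₖ₋₁ + pₖ₋₂, qₖ = aₖqₖ₋₁ + qₖ₋₂ (with p₋₁=1, p₋₂=0, q₋₁=0, q₋₂=1):
  k=0: a=1, p=1, q=1
  k=1: a=4, p=5, q=4
  k=2: a=1, p=6, q=5
  k=3: a=1, p=11, q=9

11/9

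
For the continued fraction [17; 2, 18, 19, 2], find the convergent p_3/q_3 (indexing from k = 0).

12328/705

Using pₖ = aₖpₖ₋₁ + pₖ₋₂, qₖ = aₖqₖ₋₁ + qₖ₋₂ (with p₋₁=1, p₋₂=0, q₋₁=0, q₋₂=1):
  k=0: a=17, p=17, q=1
  k=1: a=2, p=35, q=2
  k=2: a=18, p=647, q=37
  k=3: a=19, p=12328, q=705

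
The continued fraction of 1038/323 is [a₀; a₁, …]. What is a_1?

1038 = 3·323 + 69   →  a_0 = 3
323 = 4·69 + 47   →  a_1 = 4

4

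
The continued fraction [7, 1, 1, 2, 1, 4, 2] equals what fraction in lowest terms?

Fold from the inside: start with 2/1.
  4 + 1/2 = 9/2
  1 + 2/9 = 11/9
  2 + 9/11 = 31/11
  1 + 11/31 = 42/31
  1 + 31/42 = 73/42
  7 + 42/73 = 553/73

553/73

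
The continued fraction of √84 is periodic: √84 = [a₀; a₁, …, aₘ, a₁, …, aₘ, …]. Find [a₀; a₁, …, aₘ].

a₀ = ⌊√84⌋ = 9.
With m₀=0, d₀=1 and mₖ₊₁ = dₖaₖ − mₖ, dₖ₊₁ = (n − mₖ₊₁²)/dₖ, aₖ₊₁ = ⌊(a₀+mₖ₊₁)/dₖ₊₁⌋:
  k=1: m=9, d=3, a=6
  k=2: m=9, d=1, a=18
d=1 and a=2a₀=18 at k=2, so the next step gives (m, d) = (9, 3) again — its k=1 value — and the period has length 2.

[9; 6, 18]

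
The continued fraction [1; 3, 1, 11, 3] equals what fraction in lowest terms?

182/145

Using pₖ = aₖpₖ₋₁ + pₖ₋₂ and qₖ = aₖqₖ₋₁ + qₖ₋₂:
  k=0: a=1, p=1, q=1
  k=1: a=3, p=4, q=3
  k=2: a=1, p=5, q=4
  k=3: a=11, p=59, q=47
  k=4: a=3, p=182, q=145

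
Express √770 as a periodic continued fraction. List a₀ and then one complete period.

a₀ = ⌊√770⌋ = 27.
With m₀=0, d₀=1 and mₖ₊₁ = dₖaₖ − mₖ, dₖ₊₁ = (n − mₖ₊₁²)/dₖ, aₖ₊₁ = ⌊(a₀+mₖ₊₁)/dₖ₊₁⌋:
  k=1: m=27, d=41, a=1
  k=2: m=14, d=14, a=2
  k=3: m=14, d=41, a=1
  k=4: m=27, d=1, a=54
d=1 and a=2a₀=54 at k=4, so the next step gives (m, d) = (27, 41) again — its k=1 value — and the period has length 4.

[27; 1, 2, 1, 54]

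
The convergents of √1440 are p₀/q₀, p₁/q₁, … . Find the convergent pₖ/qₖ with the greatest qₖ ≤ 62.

721/19

√1440 = [37; 1, 17, 1, 74, …] (period length 4).
Convergents:
  p_0/q_0 = 37/1
  p_1/q_1 = 38/1
  p_2/q_2 = 683/18
  p_3/q_3 = 721/19
  p_4/q_4 = 54037/1424
q_3 = 19 ≤ 62 < 1424 = q_4, so the answer is 721/19.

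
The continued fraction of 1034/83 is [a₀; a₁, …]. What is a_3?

2

1034 = 12·83 + 38   →  a_0 = 12
83 = 2·38 + 7   →  a_1 = 2
38 = 5·7 + 3   →  a_2 = 5
7 = 2·3 + 1   →  a_3 = 2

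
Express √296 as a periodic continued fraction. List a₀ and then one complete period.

a₀ = ⌊√296⌋ = 17.
With m₀=0, d₀=1 and mₖ₊₁ = dₖaₖ − mₖ, dₖ₊₁ = (n − mₖ₊₁²)/dₖ, aₖ₊₁ = ⌊(a₀+mₖ₊₁)/dₖ₊₁⌋:
  k=1: m=17, d=7, a=4
  k=2: m=11, d=25, a=1
  k=3: m=14, d=4, a=7
  k=4: m=14, d=25, a=1
  k=5: m=11, d=7, a=4
  k=6: m=17, d=1, a=34
d=1 and a=2a₀=34 at k=6, so the next step gives (m, d) = (17, 7) again — its k=1 value — and the period has length 6.

[17; 4, 1, 7, 1, 4, 34]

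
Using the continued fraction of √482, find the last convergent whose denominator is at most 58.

483/22

√482 = [21; 1, 20, 1, 42, …] (period length 4).
Convergents:
  p_0/q_0 = 21/1
  p_1/q_1 = 22/1
  p_2/q_2 = 461/21
  p_3/q_3 = 483/22
  p_4/q_4 = 20747/945
q_3 = 22 ≤ 58 < 945 = q_4, so the answer is 483/22.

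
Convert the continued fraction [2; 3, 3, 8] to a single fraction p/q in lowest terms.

191/83

Fold from the inside: start with 8/1.
  3 + 1/8 = 25/8
  3 + 8/25 = 83/25
  2 + 25/83 = 191/83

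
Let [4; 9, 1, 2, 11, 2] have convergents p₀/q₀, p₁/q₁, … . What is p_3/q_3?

119/29

Using pₖ = aₖpₖ₋₁ + pₖ₋₂, qₖ = aₖqₖ₋₁ + qₖ₋₂ (with p₋₁=1, p₋₂=0, q₋₁=0, q₋₂=1):
  k=0: a=4, p=4, q=1
  k=1: a=9, p=37, q=9
  k=2: a=1, p=41, q=10
  k=3: a=2, p=119, q=29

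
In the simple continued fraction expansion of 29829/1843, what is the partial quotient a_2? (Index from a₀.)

2

29829 = 16·1843 + 341   →  a_0 = 16
1843 = 5·341 + 138   →  a_1 = 5
341 = 2·138 + 65   →  a_2 = 2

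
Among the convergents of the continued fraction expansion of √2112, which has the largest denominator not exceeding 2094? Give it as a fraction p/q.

√2112 = [45; 1, 21, 1, 90, …] (period length 4).
Convergents:
  p_0/q_0 = 45/1
  p_1/q_1 = 46/1
  p_2/q_2 = 1011/22
  p_3/q_3 = 1057/23
  p_4/q_4 = 96141/2092
  p_5/q_5 = 97198/2115
q_4 = 2092 ≤ 2094 < 2115 = q_5, so the answer is 96141/2092.

96141/2092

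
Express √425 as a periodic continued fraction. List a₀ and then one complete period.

a₀ = ⌊√425⌋ = 20.
With m₀=0, d₀=1 and mₖ₊₁ = dₖaₖ − mₖ, dₖ₊₁ = (n − mₖ₊₁²)/dₖ, aₖ₊₁ = ⌊(a₀+mₖ₊₁)/dₖ₊₁⌋:
  k=1: m=20, d=25, a=1
  k=2: m=5, d=16, a=1
  k=3: m=11, d=19, a=1
  k=4: m=8, d=19, a=1
  k=5: m=11, d=16, a=1
  k=6: m=5, d=25, a=1
  k=7: m=20, d=1, a=40
d=1 and a=2a₀=40 at k=7, so the next step gives (m, d) = (20, 25) again — its k=1 value — and the period has length 7.

[20; 1, 1, 1, 1, 1, 1, 40]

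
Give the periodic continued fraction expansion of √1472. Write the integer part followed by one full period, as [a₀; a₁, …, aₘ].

[38; 2, 1, 2, 1, 2, 76]

a₀ = ⌊√1472⌋ = 38.
With m₀=0, d₀=1 and mₖ₊₁ = dₖaₖ − mₖ, dₖ₊₁ = (n − mₖ₊₁²)/dₖ, aₖ₊₁ = ⌊(a₀+mₖ₊₁)/dₖ₊₁⌋:
  k=1: m=38, d=28, a=2
  k=2: m=18, d=41, a=1
  k=3: m=23, d=23, a=2
  k=4: m=23, d=41, a=1
  k=5: m=18, d=28, a=2
  k=6: m=38, d=1, a=76
d=1 and a=2a₀=76 at k=6, so the next step gives (m, d) = (38, 28) again — its k=1 value — and the period has length 6.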